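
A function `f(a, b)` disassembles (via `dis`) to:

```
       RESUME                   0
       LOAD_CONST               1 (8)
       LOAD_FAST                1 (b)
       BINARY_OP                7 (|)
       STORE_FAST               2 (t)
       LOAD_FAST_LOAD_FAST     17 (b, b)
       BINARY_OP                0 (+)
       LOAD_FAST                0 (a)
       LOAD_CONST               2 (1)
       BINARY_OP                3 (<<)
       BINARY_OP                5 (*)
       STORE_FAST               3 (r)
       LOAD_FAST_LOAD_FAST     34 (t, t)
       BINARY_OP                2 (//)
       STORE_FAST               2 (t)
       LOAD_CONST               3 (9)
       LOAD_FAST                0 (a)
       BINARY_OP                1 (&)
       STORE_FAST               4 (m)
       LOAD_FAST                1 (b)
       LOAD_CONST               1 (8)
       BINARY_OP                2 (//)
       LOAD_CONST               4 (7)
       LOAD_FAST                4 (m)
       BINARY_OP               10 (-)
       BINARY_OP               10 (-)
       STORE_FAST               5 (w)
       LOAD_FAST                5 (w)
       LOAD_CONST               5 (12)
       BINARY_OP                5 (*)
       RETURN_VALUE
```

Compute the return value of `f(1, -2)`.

-84

LOAD_CONST → push 8. Stack: [8]
LOAD_FAST b → push -2. Stack: [8, -2]
BINARY_OP | → 8 | -2 = -2. Stack: [-2]
STORE_FAST t → t=-2. Stack: []
LOAD_FAST_LOAD_FAST b,b → push -2,-2. Stack: [-2, -2]
BINARY_OP + → -2 + -2 = -4. Stack: [-4]
LOAD_FAST a → push 1. Stack: [-4, 1]
LOAD_CONST → push 1. Stack: [-4, 1, 1]
BINARY_OP << → 1 << 1 = 2. Stack: [-4, 2]
BINARY_OP * → -4 * 2 = -8. Stack: [-8]
STORE_FAST r → r=-8. Stack: []
LOAD_FAST_LOAD_FAST t,t → push -2,-2. Stack: [-2, -2]
BINARY_OP // → -2 // -2 = 1. Stack: [1]
STORE_FAST t → t=1. Stack: []
LOAD_CONST → push 9. Stack: [9]
LOAD_FAST a → push 1. Stack: [9, 1]
BINARY_OP & → 9 & 1 = 1. Stack: [1]
STORE_FAST m → m=1. Stack: []
LOAD_FAST b → push -2. Stack: [-2]
LOAD_CONST → push 8. Stack: [-2, 8]
BINARY_OP // → -2 // 8 = -1. Stack: [-1]
LOAD_CONST → push 7. Stack: [-1, 7]
LOAD_FAST m → push 1. Stack: [-1, 7, 1]
BINARY_OP - → 7 - 1 = 6. Stack: [-1, 6]
BINARY_OP - → -1 - 6 = -7. Stack: [-7]
STORE_FAST w → w=-7. Stack: []
LOAD_FAST w → push -7. Stack: [-7]
LOAD_CONST → push 12. Stack: [-7, 12]
BINARY_OP * → -7 * 12 = -84. Stack: [-84]
RETURN_VALUE → return -84.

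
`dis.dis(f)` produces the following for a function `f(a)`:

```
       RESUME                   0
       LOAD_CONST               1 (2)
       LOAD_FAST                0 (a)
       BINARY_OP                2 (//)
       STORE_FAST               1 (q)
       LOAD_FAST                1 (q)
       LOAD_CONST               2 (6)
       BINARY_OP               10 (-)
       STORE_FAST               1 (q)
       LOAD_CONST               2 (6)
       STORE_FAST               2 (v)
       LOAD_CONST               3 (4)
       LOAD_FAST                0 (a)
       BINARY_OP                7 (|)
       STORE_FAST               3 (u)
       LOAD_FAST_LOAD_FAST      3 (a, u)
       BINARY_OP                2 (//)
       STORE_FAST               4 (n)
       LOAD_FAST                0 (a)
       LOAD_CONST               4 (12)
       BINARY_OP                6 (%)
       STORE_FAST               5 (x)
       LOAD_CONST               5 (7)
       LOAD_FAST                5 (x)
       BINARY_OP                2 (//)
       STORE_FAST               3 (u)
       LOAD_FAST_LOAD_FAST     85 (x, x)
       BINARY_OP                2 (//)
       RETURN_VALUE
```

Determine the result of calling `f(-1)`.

LOAD_CONST → push 2. Stack: [2]
LOAD_FAST a → push -1. Stack: [2, -1]
BINARY_OP // → 2 // -1 = -2. Stack: [-2]
STORE_FAST q → q=-2. Stack: []
LOAD_FAST q → push -2. Stack: [-2]
LOAD_CONST → push 6. Stack: [-2, 6]
BINARY_OP - → -2 - 6 = -8. Stack: [-8]
STORE_FAST q → q=-8. Stack: []
LOAD_CONST → push 6. Stack: [6]
STORE_FAST v → v=6. Stack: []
LOAD_CONST → push 4. Stack: [4]
LOAD_FAST a → push -1. Stack: [4, -1]
BINARY_OP | → 4 | -1 = -1. Stack: [-1]
STORE_FAST u → u=-1. Stack: []
LOAD_FAST_LOAD_FAST a,u → push -1,-1. Stack: [-1, -1]
BINARY_OP // → -1 // -1 = 1. Stack: [1]
STORE_FAST n → n=1. Stack: []
LOAD_FAST a → push -1. Stack: [-1]
LOAD_CONST → push 12. Stack: [-1, 12]
BINARY_OP % → -1 % 12 = 11. Stack: [11]
STORE_FAST x → x=11. Stack: []
LOAD_CONST → push 7. Stack: [7]
LOAD_FAST x → push 11. Stack: [7, 11]
BINARY_OP // → 7 // 11 = 0. Stack: [0]
STORE_FAST u → u=0. Stack: []
LOAD_FAST_LOAD_FAST x,x → push 11,11. Stack: [11, 11]
BINARY_OP // → 11 // 11 = 1. Stack: [1]
RETURN_VALUE → return 1.

1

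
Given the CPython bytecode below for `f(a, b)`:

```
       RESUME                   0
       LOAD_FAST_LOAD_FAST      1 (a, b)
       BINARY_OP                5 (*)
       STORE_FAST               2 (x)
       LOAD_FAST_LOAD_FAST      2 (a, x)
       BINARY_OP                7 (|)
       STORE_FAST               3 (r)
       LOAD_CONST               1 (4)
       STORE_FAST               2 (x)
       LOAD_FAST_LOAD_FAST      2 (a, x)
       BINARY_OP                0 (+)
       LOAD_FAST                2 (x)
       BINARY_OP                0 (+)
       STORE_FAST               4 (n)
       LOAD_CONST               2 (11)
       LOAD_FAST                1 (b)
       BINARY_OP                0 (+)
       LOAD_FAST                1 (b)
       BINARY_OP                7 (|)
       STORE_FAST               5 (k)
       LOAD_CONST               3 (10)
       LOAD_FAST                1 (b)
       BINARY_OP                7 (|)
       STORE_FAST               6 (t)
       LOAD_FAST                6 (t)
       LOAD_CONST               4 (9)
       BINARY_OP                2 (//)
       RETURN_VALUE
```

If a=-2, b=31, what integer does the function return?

LOAD_FAST_LOAD_FAST a,b → push -2,31. Stack: [-2, 31]
BINARY_OP * → -2 * 31 = -62. Stack: [-62]
STORE_FAST x → x=-62. Stack: []
LOAD_FAST_LOAD_FAST a,x → push -2,-62. Stack: [-2, -62]
BINARY_OP | → -2 | -62 = -2. Stack: [-2]
STORE_FAST r → r=-2. Stack: []
LOAD_CONST → push 4. Stack: [4]
STORE_FAST x → x=4. Stack: []
LOAD_FAST_LOAD_FAST a,x → push -2,4. Stack: [-2, 4]
BINARY_OP + → -2 + 4 = 2. Stack: [2]
LOAD_FAST x → push 4. Stack: [2, 4]
BINARY_OP + → 2 + 4 = 6. Stack: [6]
STORE_FAST n → n=6. Stack: []
LOAD_CONST → push 11. Stack: [11]
LOAD_FAST b → push 31. Stack: [11, 31]
BINARY_OP + → 11 + 31 = 42. Stack: [42]
LOAD_FAST b → push 31. Stack: [42, 31]
BINARY_OP | → 42 | 31 = 63. Stack: [63]
STORE_FAST k → k=63. Stack: []
LOAD_CONST → push 10. Stack: [10]
LOAD_FAST b → push 31. Stack: [10, 31]
BINARY_OP | → 10 | 31 = 31. Stack: [31]
STORE_FAST t → t=31. Stack: []
LOAD_FAST t → push 31. Stack: [31]
LOAD_CONST → push 9. Stack: [31, 9]
BINARY_OP // → 31 // 9 = 3. Stack: [3]
RETURN_VALUE → return 3.

3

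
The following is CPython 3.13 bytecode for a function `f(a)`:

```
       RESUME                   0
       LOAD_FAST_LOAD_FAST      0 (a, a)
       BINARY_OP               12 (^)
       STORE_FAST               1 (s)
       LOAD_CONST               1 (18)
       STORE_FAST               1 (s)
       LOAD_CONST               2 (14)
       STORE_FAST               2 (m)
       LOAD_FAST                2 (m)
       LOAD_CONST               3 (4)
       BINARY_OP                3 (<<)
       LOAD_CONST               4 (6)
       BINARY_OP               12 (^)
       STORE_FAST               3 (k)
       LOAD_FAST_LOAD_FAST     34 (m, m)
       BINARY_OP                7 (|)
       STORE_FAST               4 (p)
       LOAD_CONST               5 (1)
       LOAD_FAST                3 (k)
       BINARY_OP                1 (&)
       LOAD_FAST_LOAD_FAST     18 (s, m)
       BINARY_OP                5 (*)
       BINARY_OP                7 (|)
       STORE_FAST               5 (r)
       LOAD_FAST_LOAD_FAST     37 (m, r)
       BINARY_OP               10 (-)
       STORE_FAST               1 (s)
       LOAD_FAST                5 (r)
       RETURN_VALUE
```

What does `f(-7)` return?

252

LOAD_FAST_LOAD_FAST a,a → push -7,-7. Stack: [-7, -7]
BINARY_OP ^ → -7 ^ -7 = 0. Stack: [0]
STORE_FAST s → s=0. Stack: []
LOAD_CONST → push 18. Stack: [18]
STORE_FAST s → s=18. Stack: []
LOAD_CONST → push 14. Stack: [14]
STORE_FAST m → m=14. Stack: []
LOAD_FAST m → push 14. Stack: [14]
LOAD_CONST → push 4. Stack: [14, 4]
BINARY_OP << → 14 << 4 = 224. Stack: [224]
LOAD_CONST → push 6. Stack: [224, 6]
BINARY_OP ^ → 224 ^ 6 = 230. Stack: [230]
STORE_FAST k → k=230. Stack: []
LOAD_FAST_LOAD_FAST m,m → push 14,14. Stack: [14, 14]
BINARY_OP | → 14 | 14 = 14. Stack: [14]
STORE_FAST p → p=14. Stack: []
LOAD_CONST → push 1. Stack: [1]
LOAD_FAST k → push 230. Stack: [1, 230]
BINARY_OP & → 1 & 230 = 0. Stack: [0]
LOAD_FAST_LOAD_FAST s,m → push 18,14. Stack: [0, 18, 14]
BINARY_OP * → 18 * 14 = 252. Stack: [0, 252]
BINARY_OP | → 0 | 252 = 252. Stack: [252]
STORE_FAST r → r=252. Stack: []
LOAD_FAST_LOAD_FAST m,r → push 14,252. Stack: [14, 252]
BINARY_OP - → 14 - 252 = -238. Stack: [-238]
STORE_FAST s → s=-238. Stack: []
LOAD_FAST r → push 252. Stack: [252]
RETURN_VALUE → return 252.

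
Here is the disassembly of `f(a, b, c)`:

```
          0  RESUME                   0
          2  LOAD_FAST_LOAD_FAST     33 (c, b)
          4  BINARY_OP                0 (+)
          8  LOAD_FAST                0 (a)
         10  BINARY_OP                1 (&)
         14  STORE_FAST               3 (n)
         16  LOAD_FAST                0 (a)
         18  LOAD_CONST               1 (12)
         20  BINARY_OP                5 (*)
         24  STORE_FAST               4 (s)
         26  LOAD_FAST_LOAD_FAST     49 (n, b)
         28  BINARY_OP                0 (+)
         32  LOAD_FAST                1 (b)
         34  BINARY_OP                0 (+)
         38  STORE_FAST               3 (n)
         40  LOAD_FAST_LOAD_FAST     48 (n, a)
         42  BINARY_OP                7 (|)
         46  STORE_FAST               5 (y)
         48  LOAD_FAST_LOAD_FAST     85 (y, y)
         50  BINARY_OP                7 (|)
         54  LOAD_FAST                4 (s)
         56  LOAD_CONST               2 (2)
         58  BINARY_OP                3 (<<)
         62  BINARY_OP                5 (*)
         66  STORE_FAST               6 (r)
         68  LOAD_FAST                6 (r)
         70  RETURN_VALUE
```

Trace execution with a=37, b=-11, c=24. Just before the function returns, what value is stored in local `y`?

-17

LOAD_FAST_LOAD_FAST c,b → push 24,-11. Stack: [24, -11]
BINARY_OP + → 24 + -11 = 13. Stack: [13]
LOAD_FAST a → push 37. Stack: [13, 37]
BINARY_OP & → 13 & 37 = 5. Stack: [5]
STORE_FAST n → n=5. Stack: []
LOAD_FAST a → push 37. Stack: [37]
LOAD_CONST → push 12. Stack: [37, 12]
BINARY_OP * → 37 * 12 = 444. Stack: [444]
STORE_FAST s → s=444. Stack: []
LOAD_FAST_LOAD_FAST n,b → push 5,-11. Stack: [5, -11]
BINARY_OP + → 5 + -11 = -6. Stack: [-6]
LOAD_FAST b → push -11. Stack: [-6, -11]
BINARY_OP + → -6 + -11 = -17. Stack: [-17]
STORE_FAST n → n=-17. Stack: []
LOAD_FAST_LOAD_FAST n,a → push -17,37. Stack: [-17, 37]
BINARY_OP | → -17 | 37 = -17. Stack: [-17]
STORE_FAST y → y=-17. Stack: []
LOAD_FAST_LOAD_FAST y,y → push -17,-17. Stack: [-17, -17]
BINARY_OP | → -17 | -17 = -17. Stack: [-17]
LOAD_FAST s → push 444. Stack: [-17, 444]
LOAD_CONST → push 2. Stack: [-17, 444, 2]
BINARY_OP << → 444 << 2 = 1776. Stack: [-17, 1776]
BINARY_OP * → -17 * 1776 = -30192. Stack: [-30192]
STORE_FAST r → r=-30192. Stack: []
LOAD_FAST r → push -30192. Stack: [-30192]
RETURN_VALUE → return -30192.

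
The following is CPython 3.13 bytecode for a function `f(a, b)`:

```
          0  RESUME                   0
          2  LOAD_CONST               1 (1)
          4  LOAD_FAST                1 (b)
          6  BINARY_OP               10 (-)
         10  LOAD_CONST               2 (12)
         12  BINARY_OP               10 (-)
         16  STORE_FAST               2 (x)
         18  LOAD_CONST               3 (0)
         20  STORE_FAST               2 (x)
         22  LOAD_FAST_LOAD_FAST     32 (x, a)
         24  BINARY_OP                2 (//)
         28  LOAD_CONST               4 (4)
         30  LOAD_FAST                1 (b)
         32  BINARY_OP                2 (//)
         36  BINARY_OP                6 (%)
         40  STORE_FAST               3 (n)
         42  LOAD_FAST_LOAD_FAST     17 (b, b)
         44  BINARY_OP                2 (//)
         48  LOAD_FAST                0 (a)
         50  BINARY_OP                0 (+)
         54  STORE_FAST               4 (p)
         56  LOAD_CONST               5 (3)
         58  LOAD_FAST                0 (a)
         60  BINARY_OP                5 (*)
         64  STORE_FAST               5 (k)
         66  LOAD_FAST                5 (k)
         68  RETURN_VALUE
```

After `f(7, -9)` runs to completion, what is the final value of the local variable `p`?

8

LOAD_CONST → push 1. Stack: [1]
LOAD_FAST b → push -9. Stack: [1, -9]
BINARY_OP - → 1 - -9 = 10. Stack: [10]
LOAD_CONST → push 12. Stack: [10, 12]
BINARY_OP - → 10 - 12 = -2. Stack: [-2]
STORE_FAST x → x=-2. Stack: []
LOAD_CONST → push 0. Stack: [0]
STORE_FAST x → x=0. Stack: []
LOAD_FAST_LOAD_FAST x,a → push 0,7. Stack: [0, 7]
BINARY_OP // → 0 // 7 = 0. Stack: [0]
LOAD_CONST → push 4. Stack: [0, 4]
LOAD_FAST b → push -9. Stack: [0, 4, -9]
BINARY_OP // → 4 // -9 = -1. Stack: [0, -1]
BINARY_OP % → 0 % -1 = 0. Stack: [0]
STORE_FAST n → n=0. Stack: []
LOAD_FAST_LOAD_FAST b,b → push -9,-9. Stack: [-9, -9]
BINARY_OP // → -9 // -9 = 1. Stack: [1]
LOAD_FAST a → push 7. Stack: [1, 7]
BINARY_OP + → 1 + 7 = 8. Stack: [8]
STORE_FAST p → p=8. Stack: []
LOAD_CONST → push 3. Stack: [3]
LOAD_FAST a → push 7. Stack: [3, 7]
BINARY_OP * → 3 * 7 = 21. Stack: [21]
STORE_FAST k → k=21. Stack: []
LOAD_FAST k → push 21. Stack: [21]
RETURN_VALUE → return 21.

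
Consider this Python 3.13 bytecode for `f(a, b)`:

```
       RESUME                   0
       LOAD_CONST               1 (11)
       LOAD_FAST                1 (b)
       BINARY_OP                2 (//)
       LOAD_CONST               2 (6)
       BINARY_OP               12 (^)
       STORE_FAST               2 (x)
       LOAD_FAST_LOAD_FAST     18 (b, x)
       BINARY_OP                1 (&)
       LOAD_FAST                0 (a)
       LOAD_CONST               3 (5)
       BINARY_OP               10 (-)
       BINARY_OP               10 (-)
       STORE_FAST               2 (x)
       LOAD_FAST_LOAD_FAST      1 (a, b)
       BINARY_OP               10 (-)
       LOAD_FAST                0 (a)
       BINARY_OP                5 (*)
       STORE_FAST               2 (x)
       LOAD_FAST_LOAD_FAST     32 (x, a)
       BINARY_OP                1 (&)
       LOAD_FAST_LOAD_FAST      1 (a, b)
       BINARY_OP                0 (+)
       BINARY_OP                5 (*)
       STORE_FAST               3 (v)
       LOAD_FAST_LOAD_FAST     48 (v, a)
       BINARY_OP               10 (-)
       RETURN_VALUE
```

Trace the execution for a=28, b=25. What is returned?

LOAD_CONST → push 11. Stack: [11]
LOAD_FAST b → push 25. Stack: [11, 25]
BINARY_OP // → 11 // 25 = 0. Stack: [0]
LOAD_CONST → push 6. Stack: [0, 6]
BINARY_OP ^ → 0 ^ 6 = 6. Stack: [6]
STORE_FAST x → x=6. Stack: []
LOAD_FAST_LOAD_FAST b,x → push 25,6. Stack: [25, 6]
BINARY_OP & → 25 & 6 = 0. Stack: [0]
LOAD_FAST a → push 28. Stack: [0, 28]
LOAD_CONST → push 5. Stack: [0, 28, 5]
BINARY_OP - → 28 - 5 = 23. Stack: [0, 23]
BINARY_OP - → 0 - 23 = -23. Stack: [-23]
STORE_FAST x → x=-23. Stack: []
LOAD_FAST_LOAD_FAST a,b → push 28,25. Stack: [28, 25]
BINARY_OP - → 28 - 25 = 3. Stack: [3]
LOAD_FAST a → push 28. Stack: [3, 28]
BINARY_OP * → 3 * 28 = 84. Stack: [84]
STORE_FAST x → x=84. Stack: []
LOAD_FAST_LOAD_FAST x,a → push 84,28. Stack: [84, 28]
BINARY_OP & → 84 & 28 = 20. Stack: [20]
LOAD_FAST_LOAD_FAST a,b → push 28,25. Stack: [20, 28, 25]
BINARY_OP + → 28 + 25 = 53. Stack: [20, 53]
BINARY_OP * → 20 * 53 = 1060. Stack: [1060]
STORE_FAST v → v=1060. Stack: []
LOAD_FAST_LOAD_FAST v,a → push 1060,28. Stack: [1060, 28]
BINARY_OP - → 1060 - 28 = 1032. Stack: [1032]
RETURN_VALUE → return 1032.

1032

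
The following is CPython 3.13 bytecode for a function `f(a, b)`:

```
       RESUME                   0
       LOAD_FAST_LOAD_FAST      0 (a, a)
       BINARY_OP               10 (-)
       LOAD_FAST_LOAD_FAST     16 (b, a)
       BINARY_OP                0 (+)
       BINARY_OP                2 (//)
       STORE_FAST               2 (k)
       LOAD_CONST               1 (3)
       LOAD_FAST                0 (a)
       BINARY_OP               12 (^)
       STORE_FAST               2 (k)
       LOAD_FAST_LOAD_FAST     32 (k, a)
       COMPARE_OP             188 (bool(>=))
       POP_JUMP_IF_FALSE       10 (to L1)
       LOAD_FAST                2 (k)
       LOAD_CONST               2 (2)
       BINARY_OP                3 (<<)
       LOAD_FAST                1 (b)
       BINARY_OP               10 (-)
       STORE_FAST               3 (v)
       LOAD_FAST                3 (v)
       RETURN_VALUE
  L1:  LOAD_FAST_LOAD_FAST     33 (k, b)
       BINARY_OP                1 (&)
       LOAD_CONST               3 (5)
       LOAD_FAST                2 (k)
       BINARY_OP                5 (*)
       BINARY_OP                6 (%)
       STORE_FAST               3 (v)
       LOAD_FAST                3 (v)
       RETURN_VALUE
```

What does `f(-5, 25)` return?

-16

LOAD_FAST_LOAD_FAST a,a → push -5,-5. Stack: [-5, -5]
BINARY_OP - → -5 - -5 = 0. Stack: [0]
LOAD_FAST_LOAD_FAST b,a → push 25,-5. Stack: [0, 25, -5]
BINARY_OP + → 25 + -5 = 20. Stack: [0, 20]
BINARY_OP // → 0 // 20 = 0. Stack: [0]
STORE_FAST k → k=0. Stack: []
LOAD_CONST → push 3. Stack: [3]
LOAD_FAST a → push -5. Stack: [3, -5]
BINARY_OP ^ → 3 ^ -5 = -8. Stack: [-8]
STORE_FAST k → k=-8. Stack: []
LOAD_FAST_LOAD_FAST k,a → push -8,-5. Stack: [-8, -5]
COMPARE_OP bool(>=) → -8 vs -5 = False. Stack: [False]
POP_JUMP_IF_FALSE → pop False; jump. Stack: []
LOAD_FAST_LOAD_FAST k,b → push -8,25. Stack: [-8, 25]
BINARY_OP & → -8 & 25 = 24. Stack: [24]
LOAD_CONST → push 5. Stack: [24, 5]
LOAD_FAST k → push -8. Stack: [24, 5, -8]
BINARY_OP * → 5 * -8 = -40. Stack: [24, -40]
BINARY_OP % → 24 % -40 = -16. Stack: [-16]
STORE_FAST v → v=-16. Stack: []
LOAD_FAST v → push -16. Stack: [-16]
RETURN_VALUE → return -16.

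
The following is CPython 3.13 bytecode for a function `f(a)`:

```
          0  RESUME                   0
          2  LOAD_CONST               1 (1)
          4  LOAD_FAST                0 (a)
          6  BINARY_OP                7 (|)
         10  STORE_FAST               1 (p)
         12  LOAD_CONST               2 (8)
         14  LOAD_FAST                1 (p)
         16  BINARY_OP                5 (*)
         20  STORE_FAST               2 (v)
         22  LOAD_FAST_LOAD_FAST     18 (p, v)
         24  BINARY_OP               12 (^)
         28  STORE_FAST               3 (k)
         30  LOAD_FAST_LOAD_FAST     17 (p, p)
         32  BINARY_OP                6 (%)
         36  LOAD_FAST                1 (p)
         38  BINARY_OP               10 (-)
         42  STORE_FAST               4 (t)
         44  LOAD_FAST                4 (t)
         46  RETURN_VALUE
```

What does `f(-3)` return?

LOAD_CONST → push 1. Stack: [1]
LOAD_FAST a → push -3. Stack: [1, -3]
BINARY_OP | → 1 | -3 = -3. Stack: [-3]
STORE_FAST p → p=-3. Stack: []
LOAD_CONST → push 8. Stack: [8]
LOAD_FAST p → push -3. Stack: [8, -3]
BINARY_OP * → 8 * -3 = -24. Stack: [-24]
STORE_FAST v → v=-24. Stack: []
LOAD_FAST_LOAD_FAST p,v → push -3,-24. Stack: [-3, -24]
BINARY_OP ^ → -3 ^ -24 = 21. Stack: [21]
STORE_FAST k → k=21. Stack: []
LOAD_FAST_LOAD_FAST p,p → push -3,-3. Stack: [-3, -3]
BINARY_OP % → -3 % -3 = 0. Stack: [0]
LOAD_FAST p → push -3. Stack: [0, -3]
BINARY_OP - → 0 - -3 = 3. Stack: [3]
STORE_FAST t → t=3. Stack: []
LOAD_FAST t → push 3. Stack: [3]
RETURN_VALUE → return 3.

3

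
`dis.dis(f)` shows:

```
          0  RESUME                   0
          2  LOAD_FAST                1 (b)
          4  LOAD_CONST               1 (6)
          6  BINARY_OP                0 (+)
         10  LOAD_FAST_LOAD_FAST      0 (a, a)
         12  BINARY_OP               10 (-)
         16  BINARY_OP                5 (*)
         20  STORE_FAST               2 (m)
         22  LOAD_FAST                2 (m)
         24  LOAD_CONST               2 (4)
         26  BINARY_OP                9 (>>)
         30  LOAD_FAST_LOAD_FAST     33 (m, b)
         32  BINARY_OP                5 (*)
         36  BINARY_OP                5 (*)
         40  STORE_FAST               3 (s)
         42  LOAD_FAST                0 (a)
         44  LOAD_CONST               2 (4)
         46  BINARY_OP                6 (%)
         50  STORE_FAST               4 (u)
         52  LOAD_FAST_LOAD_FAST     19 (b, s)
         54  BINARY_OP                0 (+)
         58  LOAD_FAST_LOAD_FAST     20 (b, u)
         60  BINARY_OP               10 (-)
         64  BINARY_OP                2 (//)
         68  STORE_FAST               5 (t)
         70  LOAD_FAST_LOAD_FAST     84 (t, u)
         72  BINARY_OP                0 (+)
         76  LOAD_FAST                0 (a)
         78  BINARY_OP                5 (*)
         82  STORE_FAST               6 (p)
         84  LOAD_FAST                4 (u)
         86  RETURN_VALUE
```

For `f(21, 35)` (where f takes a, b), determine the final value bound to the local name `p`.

LOAD_FAST b → push 35. Stack: [35]
LOAD_CONST → push 6. Stack: [35, 6]
BINARY_OP + → 35 + 6 = 41. Stack: [41]
LOAD_FAST_LOAD_FAST a,a → push 21,21. Stack: [41, 21, 21]
BINARY_OP - → 21 - 21 = 0. Stack: [41, 0]
BINARY_OP * → 41 * 0 = 0. Stack: [0]
STORE_FAST m → m=0. Stack: []
LOAD_FAST m → push 0. Stack: [0]
LOAD_CONST → push 4. Stack: [0, 4]
BINARY_OP >> → 0 >> 4 = 0. Stack: [0]
LOAD_FAST_LOAD_FAST m,b → push 0,35. Stack: [0, 0, 35]
BINARY_OP * → 0 * 35 = 0. Stack: [0, 0]
BINARY_OP * → 0 * 0 = 0. Stack: [0]
STORE_FAST s → s=0. Stack: []
LOAD_FAST a → push 21. Stack: [21]
LOAD_CONST → push 4. Stack: [21, 4]
BINARY_OP % → 21 % 4 = 1. Stack: [1]
STORE_FAST u → u=1. Stack: []
LOAD_FAST_LOAD_FAST b,s → push 35,0. Stack: [35, 0]
BINARY_OP + → 35 + 0 = 35. Stack: [35]
LOAD_FAST_LOAD_FAST b,u → push 35,1. Stack: [35, 35, 1]
BINARY_OP - → 35 - 1 = 34. Stack: [35, 34]
BINARY_OP // → 35 // 34 = 1. Stack: [1]
STORE_FAST t → t=1. Stack: []
LOAD_FAST_LOAD_FAST t,u → push 1,1. Stack: [1, 1]
BINARY_OP + → 1 + 1 = 2. Stack: [2]
LOAD_FAST a → push 21. Stack: [2, 21]
BINARY_OP * → 2 * 21 = 42. Stack: [42]
STORE_FAST p → p=42. Stack: []
LOAD_FAST u → push 1. Stack: [1]
RETURN_VALUE → return 1.

42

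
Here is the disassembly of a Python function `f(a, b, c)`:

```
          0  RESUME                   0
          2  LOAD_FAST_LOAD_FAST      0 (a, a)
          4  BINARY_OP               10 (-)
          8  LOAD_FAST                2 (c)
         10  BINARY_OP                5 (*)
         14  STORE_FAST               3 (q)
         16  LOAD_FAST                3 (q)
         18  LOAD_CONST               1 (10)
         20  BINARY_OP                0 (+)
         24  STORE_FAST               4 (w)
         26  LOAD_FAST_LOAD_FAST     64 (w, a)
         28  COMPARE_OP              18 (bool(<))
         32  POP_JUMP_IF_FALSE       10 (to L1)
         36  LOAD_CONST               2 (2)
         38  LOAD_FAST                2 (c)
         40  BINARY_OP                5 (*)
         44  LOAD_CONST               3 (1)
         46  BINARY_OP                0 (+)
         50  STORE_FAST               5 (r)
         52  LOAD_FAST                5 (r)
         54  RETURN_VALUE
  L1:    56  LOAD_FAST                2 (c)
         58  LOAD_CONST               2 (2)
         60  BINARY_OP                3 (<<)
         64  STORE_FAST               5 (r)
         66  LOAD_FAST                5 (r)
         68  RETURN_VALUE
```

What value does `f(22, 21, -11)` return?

LOAD_FAST_LOAD_FAST a,a → push 22,22. Stack: [22, 22]
BINARY_OP - → 22 - 22 = 0. Stack: [0]
LOAD_FAST c → push -11. Stack: [0, -11]
BINARY_OP * → 0 * -11 = 0. Stack: [0]
STORE_FAST q → q=0. Stack: []
LOAD_FAST q → push 0. Stack: [0]
LOAD_CONST → push 10. Stack: [0, 10]
BINARY_OP + → 0 + 10 = 10. Stack: [10]
STORE_FAST w → w=10. Stack: []
LOAD_FAST_LOAD_FAST w,a → push 10,22. Stack: [10, 22]
COMPARE_OP bool(<) → 10 vs 22 = True. Stack: [True]
POP_JUMP_IF_FALSE → pop True; no jump. Stack: []
LOAD_CONST → push 2. Stack: [2]
LOAD_FAST c → push -11. Stack: [2, -11]
BINARY_OP * → 2 * -11 = -22. Stack: [-22]
LOAD_CONST → push 1. Stack: [-22, 1]
BINARY_OP + → -22 + 1 = -21. Stack: [-21]
STORE_FAST r → r=-21. Stack: []
LOAD_FAST r → push -21. Stack: [-21]
RETURN_VALUE → return -21.

-21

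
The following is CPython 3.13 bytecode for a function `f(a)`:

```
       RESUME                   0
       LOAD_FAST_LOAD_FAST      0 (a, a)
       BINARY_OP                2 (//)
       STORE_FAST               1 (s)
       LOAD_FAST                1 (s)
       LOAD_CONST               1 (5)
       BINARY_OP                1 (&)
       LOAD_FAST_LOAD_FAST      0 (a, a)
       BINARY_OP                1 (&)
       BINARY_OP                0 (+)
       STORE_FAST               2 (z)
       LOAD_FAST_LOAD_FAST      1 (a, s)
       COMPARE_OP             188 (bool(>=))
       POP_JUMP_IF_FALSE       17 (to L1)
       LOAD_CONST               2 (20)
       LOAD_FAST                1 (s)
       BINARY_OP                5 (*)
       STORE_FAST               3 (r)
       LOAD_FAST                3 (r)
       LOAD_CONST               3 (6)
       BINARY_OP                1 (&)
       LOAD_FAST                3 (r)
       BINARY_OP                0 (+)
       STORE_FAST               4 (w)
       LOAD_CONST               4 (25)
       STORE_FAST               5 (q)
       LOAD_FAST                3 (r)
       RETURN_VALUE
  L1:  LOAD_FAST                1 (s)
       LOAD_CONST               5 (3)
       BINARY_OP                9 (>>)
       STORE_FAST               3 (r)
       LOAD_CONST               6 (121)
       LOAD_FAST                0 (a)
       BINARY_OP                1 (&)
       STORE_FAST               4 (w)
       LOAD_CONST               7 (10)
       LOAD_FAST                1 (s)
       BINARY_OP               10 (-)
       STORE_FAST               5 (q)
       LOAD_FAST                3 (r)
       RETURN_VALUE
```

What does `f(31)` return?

LOAD_FAST_LOAD_FAST a,a → push 31,31. Stack: [31, 31]
BINARY_OP // → 31 // 31 = 1. Stack: [1]
STORE_FAST s → s=1. Stack: []
LOAD_FAST s → push 1. Stack: [1]
LOAD_CONST → push 5. Stack: [1, 5]
BINARY_OP & → 1 & 5 = 1. Stack: [1]
LOAD_FAST_LOAD_FAST a,a → push 31,31. Stack: [1, 31, 31]
BINARY_OP & → 31 & 31 = 31. Stack: [1, 31]
BINARY_OP + → 1 + 31 = 32. Stack: [32]
STORE_FAST z → z=32. Stack: []
LOAD_FAST_LOAD_FAST a,s → push 31,1. Stack: [31, 1]
COMPARE_OP bool(>=) → 31 vs 1 = True. Stack: [True]
POP_JUMP_IF_FALSE → pop True; no jump. Stack: []
LOAD_CONST → push 20. Stack: [20]
LOAD_FAST s → push 1. Stack: [20, 1]
BINARY_OP * → 20 * 1 = 20. Stack: [20]
STORE_FAST r → r=20. Stack: []
LOAD_FAST r → push 20. Stack: [20]
LOAD_CONST → push 6. Stack: [20, 6]
BINARY_OP & → 20 & 6 = 4. Stack: [4]
LOAD_FAST r → push 20. Stack: [4, 20]
BINARY_OP + → 4 + 20 = 24. Stack: [24]
STORE_FAST w → w=24. Stack: []
LOAD_CONST → push 25. Stack: [25]
STORE_FAST q → q=25. Stack: []
LOAD_FAST r → push 20. Stack: [20]
RETURN_VALUE → return 20.

20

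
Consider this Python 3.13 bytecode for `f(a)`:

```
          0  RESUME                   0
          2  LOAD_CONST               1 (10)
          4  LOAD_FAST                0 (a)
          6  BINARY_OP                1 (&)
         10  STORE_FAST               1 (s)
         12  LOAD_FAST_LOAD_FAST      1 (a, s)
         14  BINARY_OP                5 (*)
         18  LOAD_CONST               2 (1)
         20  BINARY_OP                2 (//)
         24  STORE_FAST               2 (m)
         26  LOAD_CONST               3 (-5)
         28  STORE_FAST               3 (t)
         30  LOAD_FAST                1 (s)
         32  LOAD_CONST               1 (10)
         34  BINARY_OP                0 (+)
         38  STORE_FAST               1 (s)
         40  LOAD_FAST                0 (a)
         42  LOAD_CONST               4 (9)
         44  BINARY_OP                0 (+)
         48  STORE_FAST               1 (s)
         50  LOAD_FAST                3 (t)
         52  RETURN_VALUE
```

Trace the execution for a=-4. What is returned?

LOAD_CONST → push 10. Stack: [10]
LOAD_FAST a → push -4. Stack: [10, -4]
BINARY_OP & → 10 & -4 = 8. Stack: [8]
STORE_FAST s → s=8. Stack: []
LOAD_FAST_LOAD_FAST a,s → push -4,8. Stack: [-4, 8]
BINARY_OP * → -4 * 8 = -32. Stack: [-32]
LOAD_CONST → push 1. Stack: [-32, 1]
BINARY_OP // → -32 // 1 = -32. Stack: [-32]
STORE_FAST m → m=-32. Stack: []
LOAD_CONST → push -5. Stack: [-5]
STORE_FAST t → t=-5. Stack: []
LOAD_FAST s → push 8. Stack: [8]
LOAD_CONST → push 10. Stack: [8, 10]
BINARY_OP + → 8 + 10 = 18. Stack: [18]
STORE_FAST s → s=18. Stack: []
LOAD_FAST a → push -4. Stack: [-4]
LOAD_CONST → push 9. Stack: [-4, 9]
BINARY_OP + → -4 + 9 = 5. Stack: [5]
STORE_FAST s → s=5. Stack: []
LOAD_FAST t → push -5. Stack: [-5]
RETURN_VALUE → return -5.

-5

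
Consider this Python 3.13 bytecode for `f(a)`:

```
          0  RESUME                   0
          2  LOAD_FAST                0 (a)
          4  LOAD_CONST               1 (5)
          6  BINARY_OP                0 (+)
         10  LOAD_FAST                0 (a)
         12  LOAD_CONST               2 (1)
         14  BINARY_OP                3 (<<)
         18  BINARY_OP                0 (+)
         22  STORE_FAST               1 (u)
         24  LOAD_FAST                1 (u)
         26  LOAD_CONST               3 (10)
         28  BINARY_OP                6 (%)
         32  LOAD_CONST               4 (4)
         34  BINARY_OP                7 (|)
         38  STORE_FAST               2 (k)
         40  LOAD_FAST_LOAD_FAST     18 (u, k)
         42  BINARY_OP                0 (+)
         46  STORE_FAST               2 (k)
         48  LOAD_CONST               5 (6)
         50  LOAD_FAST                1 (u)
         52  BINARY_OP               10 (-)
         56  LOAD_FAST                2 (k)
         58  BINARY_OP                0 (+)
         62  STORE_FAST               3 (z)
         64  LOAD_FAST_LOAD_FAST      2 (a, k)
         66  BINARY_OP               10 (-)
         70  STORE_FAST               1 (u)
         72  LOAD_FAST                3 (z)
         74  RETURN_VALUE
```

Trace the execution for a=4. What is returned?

13

LOAD_FAST a → push 4. Stack: [4]
LOAD_CONST → push 5. Stack: [4, 5]
BINARY_OP + → 4 + 5 = 9. Stack: [9]
LOAD_FAST a → push 4. Stack: [9, 4]
LOAD_CONST → push 1. Stack: [9, 4, 1]
BINARY_OP << → 4 << 1 = 8. Stack: [9, 8]
BINARY_OP + → 9 + 8 = 17. Stack: [17]
STORE_FAST u → u=17. Stack: []
LOAD_FAST u → push 17. Stack: [17]
LOAD_CONST → push 10. Stack: [17, 10]
BINARY_OP % → 17 % 10 = 7. Stack: [7]
LOAD_CONST → push 4. Stack: [7, 4]
BINARY_OP | → 7 | 4 = 7. Stack: [7]
STORE_FAST k → k=7. Stack: []
LOAD_FAST_LOAD_FAST u,k → push 17,7. Stack: [17, 7]
BINARY_OP + → 17 + 7 = 24. Stack: [24]
STORE_FAST k → k=24. Stack: []
LOAD_CONST → push 6. Stack: [6]
LOAD_FAST u → push 17. Stack: [6, 17]
BINARY_OP - → 6 - 17 = -11. Stack: [-11]
LOAD_FAST k → push 24. Stack: [-11, 24]
BINARY_OP + → -11 + 24 = 13. Stack: [13]
STORE_FAST z → z=13. Stack: []
LOAD_FAST_LOAD_FAST a,k → push 4,24. Stack: [4, 24]
BINARY_OP - → 4 - 24 = -20. Stack: [-20]
STORE_FAST u → u=-20. Stack: []
LOAD_FAST z → push 13. Stack: [13]
RETURN_VALUE → return 13.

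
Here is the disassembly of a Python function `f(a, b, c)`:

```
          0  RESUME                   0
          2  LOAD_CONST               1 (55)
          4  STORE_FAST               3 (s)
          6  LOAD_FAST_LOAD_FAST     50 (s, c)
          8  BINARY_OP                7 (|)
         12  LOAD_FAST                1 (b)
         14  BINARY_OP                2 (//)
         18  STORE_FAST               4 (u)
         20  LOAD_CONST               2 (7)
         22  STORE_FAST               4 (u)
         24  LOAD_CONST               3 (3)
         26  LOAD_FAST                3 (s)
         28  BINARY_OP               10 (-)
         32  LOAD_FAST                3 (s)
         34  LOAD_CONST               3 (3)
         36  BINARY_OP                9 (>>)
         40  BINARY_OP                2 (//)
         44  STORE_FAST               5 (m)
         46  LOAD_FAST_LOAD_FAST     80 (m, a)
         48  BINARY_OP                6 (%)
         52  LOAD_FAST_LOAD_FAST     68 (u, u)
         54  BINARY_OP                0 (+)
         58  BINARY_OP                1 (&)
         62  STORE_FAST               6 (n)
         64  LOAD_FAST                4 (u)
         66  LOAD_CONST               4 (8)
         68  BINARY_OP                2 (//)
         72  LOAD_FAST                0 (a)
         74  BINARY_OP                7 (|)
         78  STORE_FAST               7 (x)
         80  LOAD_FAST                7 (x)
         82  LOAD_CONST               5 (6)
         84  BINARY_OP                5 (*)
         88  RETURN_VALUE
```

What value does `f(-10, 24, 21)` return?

LOAD_CONST → push 55. Stack: [55]
STORE_FAST s → s=55. Stack: []
LOAD_FAST_LOAD_FAST s,c → push 55,21. Stack: [55, 21]
BINARY_OP | → 55 | 21 = 55. Stack: [55]
LOAD_FAST b → push 24. Stack: [55, 24]
BINARY_OP // → 55 // 24 = 2. Stack: [2]
STORE_FAST u → u=2. Stack: []
LOAD_CONST → push 7. Stack: [7]
STORE_FAST u → u=7. Stack: []
LOAD_CONST → push 3. Stack: [3]
LOAD_FAST s → push 55. Stack: [3, 55]
BINARY_OP - → 3 - 55 = -52. Stack: [-52]
LOAD_FAST s → push 55. Stack: [-52, 55]
LOAD_CONST → push 3. Stack: [-52, 55, 3]
BINARY_OP >> → 55 >> 3 = 6. Stack: [-52, 6]
BINARY_OP // → -52 // 6 = -9. Stack: [-9]
STORE_FAST m → m=-9. Stack: []
LOAD_FAST_LOAD_FAST m,a → push -9,-10. Stack: [-9, -10]
BINARY_OP % → -9 % -10 = -9. Stack: [-9]
LOAD_FAST_LOAD_FAST u,u → push 7,7. Stack: [-9, 7, 7]
BINARY_OP + → 7 + 7 = 14. Stack: [-9, 14]
BINARY_OP & → -9 & 14 = 6. Stack: [6]
STORE_FAST n → n=6. Stack: []
LOAD_FAST u → push 7. Stack: [7]
LOAD_CONST → push 8. Stack: [7, 8]
BINARY_OP // → 7 // 8 = 0. Stack: [0]
LOAD_FAST a → push -10. Stack: [0, -10]
BINARY_OP | → 0 | -10 = -10. Stack: [-10]
STORE_FAST x → x=-10. Stack: []
LOAD_FAST x → push -10. Stack: [-10]
LOAD_CONST → push 6. Stack: [-10, 6]
BINARY_OP * → -10 * 6 = -60. Stack: [-60]
RETURN_VALUE → return -60.

-60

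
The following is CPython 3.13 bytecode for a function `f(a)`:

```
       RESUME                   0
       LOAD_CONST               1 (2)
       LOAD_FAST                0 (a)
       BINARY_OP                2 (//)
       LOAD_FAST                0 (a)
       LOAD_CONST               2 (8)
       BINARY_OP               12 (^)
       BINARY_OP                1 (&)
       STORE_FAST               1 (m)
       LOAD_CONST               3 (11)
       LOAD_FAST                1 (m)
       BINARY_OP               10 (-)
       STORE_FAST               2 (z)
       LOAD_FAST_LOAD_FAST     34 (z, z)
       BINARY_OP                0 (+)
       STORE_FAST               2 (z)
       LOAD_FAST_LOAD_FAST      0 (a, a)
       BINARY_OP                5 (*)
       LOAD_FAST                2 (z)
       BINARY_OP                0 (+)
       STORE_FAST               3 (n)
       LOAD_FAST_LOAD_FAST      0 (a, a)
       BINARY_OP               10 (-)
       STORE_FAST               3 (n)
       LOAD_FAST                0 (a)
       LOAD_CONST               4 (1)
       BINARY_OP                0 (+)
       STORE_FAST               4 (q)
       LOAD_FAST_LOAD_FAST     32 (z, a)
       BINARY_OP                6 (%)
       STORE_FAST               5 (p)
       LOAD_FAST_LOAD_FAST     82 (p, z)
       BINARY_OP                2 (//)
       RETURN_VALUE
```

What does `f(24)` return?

LOAD_CONST → push 2. Stack: [2]
LOAD_FAST a → push 24. Stack: [2, 24]
BINARY_OP // → 2 // 24 = 0. Stack: [0]
LOAD_FAST a → push 24. Stack: [0, 24]
LOAD_CONST → push 8. Stack: [0, 24, 8]
BINARY_OP ^ → 24 ^ 8 = 16. Stack: [0, 16]
BINARY_OP & → 0 & 16 = 0. Stack: [0]
STORE_FAST m → m=0. Stack: []
LOAD_CONST → push 11. Stack: [11]
LOAD_FAST m → push 0. Stack: [11, 0]
BINARY_OP - → 11 - 0 = 11. Stack: [11]
STORE_FAST z → z=11. Stack: []
LOAD_FAST_LOAD_FAST z,z → push 11,11. Stack: [11, 11]
BINARY_OP + → 11 + 11 = 22. Stack: [22]
STORE_FAST z → z=22. Stack: []
LOAD_FAST_LOAD_FAST a,a → push 24,24. Stack: [24, 24]
BINARY_OP * → 24 * 24 = 576. Stack: [576]
LOAD_FAST z → push 22. Stack: [576, 22]
BINARY_OP + → 576 + 22 = 598. Stack: [598]
STORE_FAST n → n=598. Stack: []
LOAD_FAST_LOAD_FAST a,a → push 24,24. Stack: [24, 24]
BINARY_OP - → 24 - 24 = 0. Stack: [0]
STORE_FAST n → n=0. Stack: []
LOAD_FAST a → push 24. Stack: [24]
LOAD_CONST → push 1. Stack: [24, 1]
BINARY_OP + → 24 + 1 = 25. Stack: [25]
STORE_FAST q → q=25. Stack: []
LOAD_FAST_LOAD_FAST z,a → push 22,24. Stack: [22, 24]
BINARY_OP % → 22 % 24 = 22. Stack: [22]
STORE_FAST p → p=22. Stack: []
LOAD_FAST_LOAD_FAST p,z → push 22,22. Stack: [22, 22]
BINARY_OP // → 22 // 22 = 1. Stack: [1]
RETURN_VALUE → return 1.

1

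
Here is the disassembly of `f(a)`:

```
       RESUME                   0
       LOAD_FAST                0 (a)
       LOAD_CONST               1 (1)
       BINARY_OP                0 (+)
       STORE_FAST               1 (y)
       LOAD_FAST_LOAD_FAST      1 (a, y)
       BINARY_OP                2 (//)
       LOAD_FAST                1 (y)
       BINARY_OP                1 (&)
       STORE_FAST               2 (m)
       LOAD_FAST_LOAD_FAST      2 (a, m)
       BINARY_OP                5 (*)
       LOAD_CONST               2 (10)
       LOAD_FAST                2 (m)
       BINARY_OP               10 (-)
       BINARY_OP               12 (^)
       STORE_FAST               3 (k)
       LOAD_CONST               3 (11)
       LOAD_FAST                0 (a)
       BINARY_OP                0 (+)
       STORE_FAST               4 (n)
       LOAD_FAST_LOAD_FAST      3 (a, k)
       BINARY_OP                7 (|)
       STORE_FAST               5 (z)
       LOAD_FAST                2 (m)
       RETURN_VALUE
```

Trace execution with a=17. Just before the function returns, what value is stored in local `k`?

10

LOAD_FAST a → push 17. Stack: [17]
LOAD_CONST → push 1. Stack: [17, 1]
BINARY_OP + → 17 + 1 = 18. Stack: [18]
STORE_FAST y → y=18. Stack: []
LOAD_FAST_LOAD_FAST a,y → push 17,18. Stack: [17, 18]
BINARY_OP // → 17 // 18 = 0. Stack: [0]
LOAD_FAST y → push 18. Stack: [0, 18]
BINARY_OP & → 0 & 18 = 0. Stack: [0]
STORE_FAST m → m=0. Stack: []
LOAD_FAST_LOAD_FAST a,m → push 17,0. Stack: [17, 0]
BINARY_OP * → 17 * 0 = 0. Stack: [0]
LOAD_CONST → push 10. Stack: [0, 10]
LOAD_FAST m → push 0. Stack: [0, 10, 0]
BINARY_OP - → 10 - 0 = 10. Stack: [0, 10]
BINARY_OP ^ → 0 ^ 10 = 10. Stack: [10]
STORE_FAST k → k=10. Stack: []
LOAD_CONST → push 11. Stack: [11]
LOAD_FAST a → push 17. Stack: [11, 17]
BINARY_OP + → 11 + 17 = 28. Stack: [28]
STORE_FAST n → n=28. Stack: []
LOAD_FAST_LOAD_FAST a,k → push 17,10. Stack: [17, 10]
BINARY_OP | → 17 | 10 = 27. Stack: [27]
STORE_FAST z → z=27. Stack: []
LOAD_FAST m → push 0. Stack: [0]
RETURN_VALUE → return 0.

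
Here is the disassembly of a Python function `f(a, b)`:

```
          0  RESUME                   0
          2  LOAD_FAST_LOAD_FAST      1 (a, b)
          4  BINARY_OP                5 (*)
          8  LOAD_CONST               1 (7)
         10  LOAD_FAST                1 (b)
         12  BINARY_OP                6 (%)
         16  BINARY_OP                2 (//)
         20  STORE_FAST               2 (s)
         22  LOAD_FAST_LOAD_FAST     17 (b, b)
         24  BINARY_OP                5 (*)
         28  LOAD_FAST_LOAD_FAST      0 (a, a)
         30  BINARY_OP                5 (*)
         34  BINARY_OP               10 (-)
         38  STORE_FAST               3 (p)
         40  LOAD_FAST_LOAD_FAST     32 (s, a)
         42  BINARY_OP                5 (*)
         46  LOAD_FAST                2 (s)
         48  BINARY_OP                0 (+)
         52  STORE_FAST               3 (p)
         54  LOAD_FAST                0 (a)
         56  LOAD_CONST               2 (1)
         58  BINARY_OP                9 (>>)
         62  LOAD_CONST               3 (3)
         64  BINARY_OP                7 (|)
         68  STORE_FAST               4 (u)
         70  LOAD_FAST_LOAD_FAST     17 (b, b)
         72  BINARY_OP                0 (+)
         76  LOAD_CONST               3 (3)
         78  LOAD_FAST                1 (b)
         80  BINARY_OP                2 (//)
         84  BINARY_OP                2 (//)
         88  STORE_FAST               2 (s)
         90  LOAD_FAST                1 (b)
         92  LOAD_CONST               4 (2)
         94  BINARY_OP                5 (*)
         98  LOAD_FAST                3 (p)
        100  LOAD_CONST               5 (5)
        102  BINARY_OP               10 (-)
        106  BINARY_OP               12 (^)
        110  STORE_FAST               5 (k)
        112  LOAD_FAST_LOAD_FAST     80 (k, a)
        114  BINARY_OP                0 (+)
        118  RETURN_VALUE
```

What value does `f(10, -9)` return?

-498

LOAD_FAST_LOAD_FAST a,b → push 10,-9. Stack: [10, -9]
BINARY_OP * → 10 * -9 = -90. Stack: [-90]
LOAD_CONST → push 7. Stack: [-90, 7]
LOAD_FAST b → push -9. Stack: [-90, 7, -9]
BINARY_OP % → 7 % -9 = -2. Stack: [-90, -2]
BINARY_OP // → -90 // -2 = 45. Stack: [45]
STORE_FAST s → s=45. Stack: []
LOAD_FAST_LOAD_FAST b,b → push -9,-9. Stack: [-9, -9]
BINARY_OP * → -9 * -9 = 81. Stack: [81]
LOAD_FAST_LOAD_FAST a,a → push 10,10. Stack: [81, 10, 10]
BINARY_OP * → 10 * 10 = 100. Stack: [81, 100]
BINARY_OP - → 81 - 100 = -19. Stack: [-19]
STORE_FAST p → p=-19. Stack: []
LOAD_FAST_LOAD_FAST s,a → push 45,10. Stack: [45, 10]
BINARY_OP * → 45 * 10 = 450. Stack: [450]
LOAD_FAST s → push 45. Stack: [450, 45]
BINARY_OP + → 450 + 45 = 495. Stack: [495]
STORE_FAST p → p=495. Stack: []
LOAD_FAST a → push 10. Stack: [10]
LOAD_CONST → push 1. Stack: [10, 1]
BINARY_OP >> → 10 >> 1 = 5. Stack: [5]
LOAD_CONST → push 3. Stack: [5, 3]
BINARY_OP | → 5 | 3 = 7. Stack: [7]
STORE_FAST u → u=7. Stack: []
LOAD_FAST_LOAD_FAST b,b → push -9,-9. Stack: [-9, -9]
BINARY_OP + → -9 + -9 = -18. Stack: [-18]
LOAD_CONST → push 3. Stack: [-18, 3]
LOAD_FAST b → push -9. Stack: [-18, 3, -9]
BINARY_OP // → 3 // -9 = -1. Stack: [-18, -1]
BINARY_OP // → -18 // -1 = 18. Stack: [18]
STORE_FAST s → s=18. Stack: []
LOAD_FAST b → push -9. Stack: [-9]
LOAD_CONST → push 2. Stack: [-9, 2]
BINARY_OP * → -9 * 2 = -18. Stack: [-18]
LOAD_FAST p → push 495. Stack: [-18, 495]
LOAD_CONST → push 5. Stack: [-18, 495, 5]
BINARY_OP - → 495 - 5 = 490. Stack: [-18, 490]
BINARY_OP ^ → -18 ^ 490 = -508. Stack: [-508]
STORE_FAST k → k=-508. Stack: []
LOAD_FAST_LOAD_FAST k,a → push -508,10. Stack: [-508, 10]
BINARY_OP + → -508 + 10 = -498. Stack: [-498]
RETURN_VALUE → return -498.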